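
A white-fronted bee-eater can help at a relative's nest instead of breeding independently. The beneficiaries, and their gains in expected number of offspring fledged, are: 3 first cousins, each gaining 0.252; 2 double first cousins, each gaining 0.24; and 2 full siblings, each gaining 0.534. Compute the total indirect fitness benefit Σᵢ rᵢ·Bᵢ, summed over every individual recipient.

0.7485

r to a first cousin = 0.125 (first cousins share one grandparent pair — two paths of length 4: r = 2·(1/2)^4 = 1/8).
r to a double first cousin = 0.25 (double first cousins share both grandparent pairs — four paths of length 4: r = 4·(1/2)^4 = 1/4).
r to a full sibling = 0.5 (full sibs share both parents — two paths of length 2: r = 2·(1/2)^2 = 1/2).
Summing one r·B term per recipient: 3·0.125·0.252 + 2·0.25·0.24 + 2·0.5·0.534 = 0.7485.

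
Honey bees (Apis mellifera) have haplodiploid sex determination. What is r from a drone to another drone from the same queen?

0.5

Haploid brothers each carry a random half of the queen's diploid genome, so on average they share half: r = 1/2.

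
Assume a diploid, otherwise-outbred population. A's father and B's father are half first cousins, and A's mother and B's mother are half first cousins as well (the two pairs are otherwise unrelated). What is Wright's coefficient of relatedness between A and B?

0.03125

Relatedness sums over independent paths through distinct common ancestors.
A and B are related in two ways: half second cousins through their fathers (r = 1/64) and half second cousins through their mothers (r = 1/64).
r = 1/64 + 1/64 = 1/32 = 0.03125.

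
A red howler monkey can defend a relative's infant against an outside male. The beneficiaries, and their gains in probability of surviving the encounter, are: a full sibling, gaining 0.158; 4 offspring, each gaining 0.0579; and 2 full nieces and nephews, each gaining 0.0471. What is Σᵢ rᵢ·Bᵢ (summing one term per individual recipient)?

r to a full sibling = 1/2 (full sibs share both parents — two paths of length 2: r = 2·(1/2)^2 = 1/2).
r to an offspring = 0.5 (one parent–offspring link: r = (1/2)^1 = 1/2).
r to a full niece or nephew = 1/4 (full aunt/uncle↔niece/nephew: two paths of length 3 through the shared grandparent pair: r = 2·(1/2)^3 = 1/4).
Summing one r·B term per recipient: 1·0.5·0.158 + 4·0.5·0.0579 + 2·0.25·0.0471 = 0.21835.

0.21835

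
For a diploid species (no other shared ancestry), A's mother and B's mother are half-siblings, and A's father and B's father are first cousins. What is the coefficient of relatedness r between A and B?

Independent pedigree routes through distinct common ancestors add.
A and B are related in two ways: half first cousins through their mothers (r = 1/16) and second cousins through their fathers (r = 1/32).
r = 1/16 + 1/32 = 3/32 = 0.09375.

0.09375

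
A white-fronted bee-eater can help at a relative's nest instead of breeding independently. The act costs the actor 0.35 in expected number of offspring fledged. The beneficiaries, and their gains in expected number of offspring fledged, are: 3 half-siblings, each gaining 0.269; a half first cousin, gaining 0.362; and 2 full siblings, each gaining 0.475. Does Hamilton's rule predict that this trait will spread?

Hamilton's rule: the trait is favored when the sum of r·B over every recipient exceeds the actor's cost C.
r to a half-sibling = 0.25 (half-sibs share one parent — one path of length 2: r = (1/2)^2 = 1/4).
r to a half first cousin = 1/16 (half first cousins share one grandparent — one path of length 4: r = (1/2)^4 = 1/16).
r to a full sibling = 1/2 (full sibs share both parents — two paths of length 2: r = 2·(1/2)^2 = 1/2).
Summing one r·B term per recipient: 3·0.25·0.269 + 1·0.0625·0.362 + 2·0.5·0.475 = 0.699375.
0.699375 > 0.35: the indirect benefit exceeds the cost.

Yes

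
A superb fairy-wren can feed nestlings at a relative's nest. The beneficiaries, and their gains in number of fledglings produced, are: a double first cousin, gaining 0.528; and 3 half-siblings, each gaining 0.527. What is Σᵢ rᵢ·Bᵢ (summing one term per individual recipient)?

0.52725

r to a double first cousin = 1/4 (double first cousins share both grandparent pairs — four paths of length 4: r = 4·(1/2)^4 = 1/4).
r to a half-sibling = 1/4 (half-sibs share one parent — one path of length 2: r = (1/2)^2 = 1/4).
Summing one r·B term per recipient: 1·0.25·0.528 + 3·0.25·0.527 = 0.52725.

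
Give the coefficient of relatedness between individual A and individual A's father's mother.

0.25

Each parent–offspring link contributes a factor of 1/2, and independent paths through distinct common ancestors add.
Two parent–offspring links: r = (1/2)^2 = 1/4.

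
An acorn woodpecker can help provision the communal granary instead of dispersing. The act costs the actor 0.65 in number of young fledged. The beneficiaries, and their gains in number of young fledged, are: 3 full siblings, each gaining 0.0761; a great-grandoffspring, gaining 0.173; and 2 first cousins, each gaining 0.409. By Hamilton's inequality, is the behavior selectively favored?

Hamilton's rule: the trait is favored when the sum of r·B over every recipient exceeds the actor's cost C.
r to a full sibling = 1/2 (full sibs share both parents — two paths of length 2: r = 2·(1/2)^2 = 1/2).
r to a great-grandoffspring = 0.125 (three parent–offspring links: r = (1/2)^3 = 1/8).
r to a first cousin = 0.125 (first cousins share one grandparent pair — two paths of length 4: r = 2·(1/2)^4 = 1/8).
Summing one r·B term per recipient: 3·0.5·0.0761 + 1·0.125·0.173 + 2·0.125·0.409 = 0.238025.
0.238025 < 0.65: the indirect benefit is less than the cost.

No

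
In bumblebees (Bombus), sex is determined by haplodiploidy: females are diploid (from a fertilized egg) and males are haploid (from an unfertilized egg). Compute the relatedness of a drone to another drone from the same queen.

0.5

Haploid brothers each carry a random half of the queen's diploid genome, so on average they share half: r = 1/2.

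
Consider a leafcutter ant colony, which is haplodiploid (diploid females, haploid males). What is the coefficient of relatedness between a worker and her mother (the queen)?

0.5

One meiotic link between diploid queen and diploid daughter: r = 1/2.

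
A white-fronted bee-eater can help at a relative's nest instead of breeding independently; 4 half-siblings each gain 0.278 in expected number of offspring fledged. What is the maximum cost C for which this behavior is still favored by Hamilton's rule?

0.278

r to a half-sibling = 0.25 (half-sibs share one parent — one path of length 2: r = (1/2)^2 = 1/4).
Hamilton's rule: n·r·B > C, so the trait is favored while C < n·r·B = 4·0.25·0.278 = 0.278.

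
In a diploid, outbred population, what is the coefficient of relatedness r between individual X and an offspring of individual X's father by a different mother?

Each parent–offspring link contributes a factor of 1/2, and independent paths through distinct common ancestors add.
Half-sibs share one parent — one path of length 2: r = (1/2)^2 = 1/4.

0.25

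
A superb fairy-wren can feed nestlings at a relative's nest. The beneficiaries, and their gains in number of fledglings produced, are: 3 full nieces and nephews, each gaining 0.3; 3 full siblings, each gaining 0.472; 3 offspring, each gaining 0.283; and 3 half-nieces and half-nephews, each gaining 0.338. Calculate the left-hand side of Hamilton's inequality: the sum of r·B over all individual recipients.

1.48425

r to a full niece or nephew = 0.25 (full aunt/uncle↔niece/nephew: two paths of length 3 through the shared grandparent pair: r = 2·(1/2)^3 = 1/4).
r to a full sibling = 1/2 (full sibs share both parents — two paths of length 2: r = 2·(1/2)^2 = 1/2).
r to an offspring = 0.5 (one parent–offspring link: r = (1/2)^1 = 1/2).
r to a half-niece or half-nephew = 1/8 (half-aunt/uncle↔niece/nephew: one path of length 3: r = (1/2)^3 = 1/8).
Summing one r·B term per recipient: 3·0.25·0.3 + 3·0.5·0.472 + 3·0.5·0.283 + 3·0.125·0.338 = 1.48425.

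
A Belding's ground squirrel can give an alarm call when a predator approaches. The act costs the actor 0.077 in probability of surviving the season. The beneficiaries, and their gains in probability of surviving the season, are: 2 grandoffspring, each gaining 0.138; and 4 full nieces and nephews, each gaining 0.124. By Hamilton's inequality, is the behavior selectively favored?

Hamilton's rule: the trait is favored when the sum of r·B over every recipient exceeds the actor's cost C.
r to a grandoffspring = 0.25 (two parent–offspring links: r = (1/2)^2 = 1/4).
r to a full niece or nephew = 0.25 (full aunt/uncle↔niece/nephew: two paths of length 3 through the shared grandparent pair: r = 2·(1/2)^3 = 1/4).
Summing one r·B term per recipient: 2·0.25·0.138 + 4·0.25·0.124 = 0.193.
0.193 > 0.077: the indirect benefit exceeds the cost.

Yes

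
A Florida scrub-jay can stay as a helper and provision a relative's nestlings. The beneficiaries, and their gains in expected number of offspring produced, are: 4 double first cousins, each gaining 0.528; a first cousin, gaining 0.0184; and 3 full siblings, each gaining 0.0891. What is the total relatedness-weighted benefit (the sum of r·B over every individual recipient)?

r to a double first cousin = 0.25 (double first cousins share both grandparent pairs — four paths of length 4: r = 4·(1/2)^4 = 1/4).
r to a first cousin = 0.125 (first cousins share one grandparent pair — two paths of length 4: r = 2·(1/2)^4 = 1/8).
r to a full sibling = 0.5 (full sibs share both parents — two paths of length 2: r = 2·(1/2)^2 = 1/2).
Summing one r·B term per recipient: 4·0.25·0.528 + 1·0.125·0.0184 + 3·0.5·0.0891 = 0.66395.

0.66395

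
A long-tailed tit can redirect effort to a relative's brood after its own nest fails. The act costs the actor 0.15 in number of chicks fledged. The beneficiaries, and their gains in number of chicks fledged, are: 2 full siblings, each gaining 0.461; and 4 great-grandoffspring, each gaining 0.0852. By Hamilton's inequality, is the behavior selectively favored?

Yes

Hamilton's rule: the trait is favored when the sum of r·B over every recipient exceeds the actor's cost C.
r to a full sibling = 0.5 (full sibs share both parents — two paths of length 2: r = 2·(1/2)^2 = 1/2).
r to a great-grandoffspring = 0.125 (three parent–offspring links: r = (1/2)^3 = 1/8).
Summing one r·B term per recipient: 2·0.5·0.461 + 4·0.125·0.0852 = 0.5036.
0.5036 > 0.15: the indirect benefit exceeds the cost.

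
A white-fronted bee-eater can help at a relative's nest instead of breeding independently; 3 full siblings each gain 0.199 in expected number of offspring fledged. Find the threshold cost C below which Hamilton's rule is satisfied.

r to a full sibling = 1/2 (full sibs share both parents — two paths of length 2: r = 2·(1/2)^2 = 1/2).
Hamilton's rule: n·r·B > C, so the trait is favored while C < n·r·B = 3·0.5·0.199 = 0.2985.

0.2985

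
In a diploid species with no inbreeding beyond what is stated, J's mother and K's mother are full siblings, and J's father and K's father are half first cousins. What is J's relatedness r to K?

0.140625

With two independent routes of shared ancestry, r is the sum of the two contributions.
J and K are related in two ways: first cousins through their mothers (r = 1/8) and half second cousins through their fathers (r = 1/64).
r = 1/8 + 1/64 = 0.140625.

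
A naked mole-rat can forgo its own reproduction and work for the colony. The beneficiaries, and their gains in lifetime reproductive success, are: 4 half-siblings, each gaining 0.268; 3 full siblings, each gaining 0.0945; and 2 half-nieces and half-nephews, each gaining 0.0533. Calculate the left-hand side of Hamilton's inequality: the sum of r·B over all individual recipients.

r to a half-sibling = 0.25 (half-sibs share one parent — one path of length 2: r = (1/2)^2 = 1/4).
r to a full sibling = 0.5 (full sibs share both parents — two paths of length 2: r = 2·(1/2)^2 = 1/2).
r to a half-niece or half-nephew = 0.125 (half-aunt/uncle↔niece/nephew: one path of length 3: r = (1/2)^3 = 1/8).
Summing one r·B term per recipient: 4·0.25·0.268 + 3·0.5·0.0945 + 2·0.125·0.0533 = 0.423075.

0.423075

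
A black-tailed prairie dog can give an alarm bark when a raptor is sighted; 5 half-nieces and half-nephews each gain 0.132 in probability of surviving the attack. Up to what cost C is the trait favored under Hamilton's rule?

0.0825

r to a half-niece or half-nephew = 1/8 (half-aunt/uncle↔niece/nephew: one path of length 3: r = (1/2)^3 = 1/8).
Hamilton's rule: n·r·B > C, so the trait is favored while C < n·r·B = 5·0.125·0.132 = 0.0825.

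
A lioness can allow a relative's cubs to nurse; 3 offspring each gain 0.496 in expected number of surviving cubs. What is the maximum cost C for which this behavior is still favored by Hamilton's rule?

r to an offspring = 1/2 (one parent–offspring link: r = (1/2)^1 = 1/2).
Hamilton's rule: n·r·B > C, so the trait is favored while C < n·r·B = 3·0.5·0.496 = 0.744.

0.744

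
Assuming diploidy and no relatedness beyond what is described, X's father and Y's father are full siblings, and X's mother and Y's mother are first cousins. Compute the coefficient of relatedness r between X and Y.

Independent pedigree routes through distinct common ancestors add.
X and Y are related in two ways: first cousins through their fathers (r = 1/8) and second cousins through their mothers (r = 1/32).
r = 1/8 + 1/32 = 0.15625.

0.15625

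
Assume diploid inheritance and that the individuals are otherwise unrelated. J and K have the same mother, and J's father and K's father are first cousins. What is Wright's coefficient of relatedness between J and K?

Wright's path rule: contributions from independent ancestry routes add.
J and K are related in two ways: half-sibs through their shared mother (r = 1/4) and second cousins through their fathers (r = 1/32).
r = 1/4 + 1/32 = 0.28125.

0.28125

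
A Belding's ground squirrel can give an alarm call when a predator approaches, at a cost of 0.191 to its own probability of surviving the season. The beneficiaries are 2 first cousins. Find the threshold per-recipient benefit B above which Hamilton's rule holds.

r to a first cousin = 1/8 (first cousins share one grandparent pair — two paths of length 4: r = 2·(1/2)^4 = 1/8).
Hamilton's rule with n recipients of equal r: n·r·B > C, so B > C/(n·r) = 0.191/(2·0.125) = 0.764.

0.764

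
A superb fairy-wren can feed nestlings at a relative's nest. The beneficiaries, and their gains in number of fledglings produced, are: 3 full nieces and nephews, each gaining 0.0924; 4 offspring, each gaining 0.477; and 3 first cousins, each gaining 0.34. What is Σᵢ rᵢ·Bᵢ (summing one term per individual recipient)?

1.1508

r to a full niece or nephew = 0.25 (full aunt/uncle↔niece/nephew: two paths of length 3 through the shared grandparent pair: r = 2·(1/2)^3 = 1/4).
r to an offspring = 1/2 (one parent–offspring link: r = (1/2)^1 = 1/2).
r to a first cousin = 0.125 (first cousins share one grandparent pair — two paths of length 4: r = 2·(1/2)^4 = 1/8).
Summing one r·B term per recipient: 3·0.25·0.0924 + 4·0.5·0.477 + 3·0.125·0.34 = 1.1508.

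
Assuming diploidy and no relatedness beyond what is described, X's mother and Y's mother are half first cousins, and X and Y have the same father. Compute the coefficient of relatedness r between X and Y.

0.265625

Relatedness sums over independent paths through distinct common ancestors.
X and Y are related in two ways: half second cousins through their mothers (r = 1/64) and half-sibs through their shared father (r = 1/4).
r = 1/64 + 1/4 = 17/64 = 0.265625.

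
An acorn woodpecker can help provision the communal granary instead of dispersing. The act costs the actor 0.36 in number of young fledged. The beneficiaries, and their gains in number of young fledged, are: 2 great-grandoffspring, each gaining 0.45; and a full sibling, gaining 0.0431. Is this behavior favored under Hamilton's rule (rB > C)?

No

Hamilton's rule: the trait is favored when the sum of r·B over every recipient exceeds the actor's cost C.
r to a great-grandoffspring = 1/8 (three parent–offspring links: r = (1/2)^3 = 1/8).
r to a full sibling = 0.5 (full sibs share both parents — two paths of length 2: r = 2·(1/2)^2 = 1/2).
Summing one r·B term per recipient: 2·0.125·0.45 + 1·0.5·0.0431 = 0.13405.
0.13405 < 0.36: the indirect benefit is less than the cost.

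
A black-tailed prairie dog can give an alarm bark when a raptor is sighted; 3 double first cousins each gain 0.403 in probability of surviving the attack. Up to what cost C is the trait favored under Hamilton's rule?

0.30225

r to a double first cousin = 1/4 (double first cousins share both grandparent pairs — four paths of length 4: r = 4·(1/2)^4 = 1/4).
Hamilton's rule: n·r·B > C, so the trait is favored while C < n·r·B = 3·0.25·0.403 = 0.30225.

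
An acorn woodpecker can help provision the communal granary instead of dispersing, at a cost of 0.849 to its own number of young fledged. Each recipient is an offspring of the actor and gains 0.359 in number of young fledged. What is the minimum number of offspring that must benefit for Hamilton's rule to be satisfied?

r to an offspring = 1/2 (one parent–offspring link: r = (1/2)^1 = 1/2).
Hamilton's rule: n·r·B > C  ⇒  n > C/(r·B) = 0.849/(0.5·0.359) = 4.73.
The smallest integer exceeding 4.73 is 5.

5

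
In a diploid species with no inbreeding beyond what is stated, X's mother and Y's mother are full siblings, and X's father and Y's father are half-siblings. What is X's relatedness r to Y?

0.1875

Wright's path rule: contributions from independent ancestry routes add.
X and Y are related in two ways: first cousins through their mothers (r = 1/8) and half first cousins through their fathers (r = 1/16).
r = 1/8 + 1/16 = 0.1875.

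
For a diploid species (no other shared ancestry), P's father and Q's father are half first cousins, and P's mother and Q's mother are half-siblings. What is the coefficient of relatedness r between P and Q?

Wright's path rule: contributions from independent ancestry routes add.
P and Q are related in two ways: half second cousins through their fathers (r = 1/64) and half first cousins through their mothers (r = 1/16).
r = 1/64 + 1/16 = 0.078125.

0.078125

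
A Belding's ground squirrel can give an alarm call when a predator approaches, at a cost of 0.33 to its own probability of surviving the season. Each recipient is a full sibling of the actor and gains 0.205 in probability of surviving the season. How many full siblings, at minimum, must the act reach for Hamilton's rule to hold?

r to a full sibling = 0.5 (full sibs share both parents — two paths of length 2: r = 2·(1/2)^2 = 1/2).
Hamilton's rule: n·r·B > C  ⇒  n > C/(r·B) = 0.33/(0.5·0.205) = 3.22.
The smallest integer exceeding 3.22 is 4.

4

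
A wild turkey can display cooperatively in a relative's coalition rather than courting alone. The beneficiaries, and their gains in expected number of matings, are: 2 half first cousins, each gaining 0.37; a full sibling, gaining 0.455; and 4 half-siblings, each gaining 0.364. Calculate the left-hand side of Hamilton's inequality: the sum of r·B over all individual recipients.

0.63775

r to a half first cousin = 0.0625 (half first cousins share one grandparent — one path of length 4: r = (1/2)^4 = 1/16).
r to a full sibling = 0.5 (full sibs share both parents — two paths of length 2: r = 2·(1/2)^2 = 1/2).
r to a half-sibling = 0.25 (half-sibs share one parent — one path of length 2: r = (1/2)^2 = 1/4).
Summing one r·B term per recipient: 2·0.0625·0.37 + 1·0.5·0.455 + 4·0.25·0.364 = 0.63775.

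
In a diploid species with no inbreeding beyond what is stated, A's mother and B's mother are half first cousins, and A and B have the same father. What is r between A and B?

0.265625

Independent pedigree routes through distinct common ancestors add.
A and B are related in two ways: half second cousins through their mothers (r = 1/64) and half-sibs through their shared father (r = 1/4).
r = 1/64 + 1/4 = 0.265625.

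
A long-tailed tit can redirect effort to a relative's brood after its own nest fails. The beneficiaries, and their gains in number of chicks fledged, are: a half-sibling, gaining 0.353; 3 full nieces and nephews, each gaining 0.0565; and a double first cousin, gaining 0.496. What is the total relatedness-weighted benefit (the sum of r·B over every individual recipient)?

r to a half-sibling = 1/4 (half-sibs share one parent — one path of length 2: r = (1/2)^2 = 1/4).
r to a full niece or nephew = 1/4 (full aunt/uncle↔niece/nephew: two paths of length 3 through the shared grandparent pair: r = 2·(1/2)^3 = 1/4).
r to a double first cousin = 1/4 (double first cousins share both grandparent pairs — four paths of length 4: r = 4·(1/2)^4 = 1/4).
Summing one r·B term per recipient: 1·0.25·0.353 + 3·0.25·0.0565 + 1·0.25·0.496 = 0.254625.

0.254625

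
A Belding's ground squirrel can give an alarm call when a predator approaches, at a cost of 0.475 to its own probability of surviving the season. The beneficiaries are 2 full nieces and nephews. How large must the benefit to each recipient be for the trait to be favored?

0.95

r to a full niece or nephew = 0.25 (full aunt/uncle↔niece/nephew: two paths of length 3 through the shared grandparent pair: r = 2·(1/2)^3 = 1/4).
Hamilton's rule with n recipients of equal r: n·r·B > C, so B > C/(n·r) = 0.475/(2·0.25) = 0.95.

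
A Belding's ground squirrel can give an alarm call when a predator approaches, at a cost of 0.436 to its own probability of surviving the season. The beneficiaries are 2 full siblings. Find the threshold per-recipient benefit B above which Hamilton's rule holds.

0.436

r to a full sibling = 1/2 (full sibs share both parents — two paths of length 2: r = 2·(1/2)^2 = 1/2).
Hamilton's rule with n recipients of equal r: n·r·B > C, so B > C/(n·r) = 0.436/(2·0.5) = 0.436.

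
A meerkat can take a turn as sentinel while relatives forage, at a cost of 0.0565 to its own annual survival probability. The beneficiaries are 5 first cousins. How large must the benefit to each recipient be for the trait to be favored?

0.0904

r to a first cousin = 0.125 (first cousins share one grandparent pair — two paths of length 4: r = 2·(1/2)^4 = 1/8).
Hamilton's rule with n recipients of equal r: n·r·B > C, so B > C/(n·r) = 0.0565/(5·0.125) = 0.0904.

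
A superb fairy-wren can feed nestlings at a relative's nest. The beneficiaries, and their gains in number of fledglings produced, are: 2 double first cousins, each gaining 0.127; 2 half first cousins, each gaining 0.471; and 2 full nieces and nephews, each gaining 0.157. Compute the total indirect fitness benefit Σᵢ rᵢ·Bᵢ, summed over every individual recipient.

0.200875

r to a double first cousin = 1/4 (double first cousins share both grandparent pairs — four paths of length 4: r = 4·(1/2)^4 = 1/4).
r to a half first cousin = 1/16 (half first cousins share one grandparent — one path of length 4: r = (1/2)^4 = 1/16).
r to a full niece or nephew = 0.25 (full aunt/uncle↔niece/nephew: two paths of length 3 through the shared grandparent pair: r = 2·(1/2)^3 = 1/4).
Summing one r·B term per recipient: 2·0.25·0.127 + 2·0.0625·0.471 + 2·0.25·0.157 = 0.200875.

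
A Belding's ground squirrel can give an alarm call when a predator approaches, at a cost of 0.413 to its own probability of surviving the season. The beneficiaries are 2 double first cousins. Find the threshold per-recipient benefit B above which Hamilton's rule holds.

r to a double first cousin = 0.25 (double first cousins share both grandparent pairs — four paths of length 4: r = 4·(1/2)^4 = 1/4).
Hamilton's rule with n recipients of equal r: n·r·B > C, so B > C/(n·r) = 0.413/(2·0.25) = 0.826.

0.826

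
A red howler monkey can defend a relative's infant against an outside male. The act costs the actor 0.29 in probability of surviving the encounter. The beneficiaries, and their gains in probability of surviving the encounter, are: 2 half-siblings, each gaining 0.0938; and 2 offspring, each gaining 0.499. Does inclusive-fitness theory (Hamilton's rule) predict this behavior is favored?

Yes

Hamilton's rule: the trait is favored when the sum of r·B over every recipient exceeds the actor's cost C.
r to a half-sibling = 1/4 (half-sibs share one parent — one path of length 2: r = (1/2)^2 = 1/4).
r to an offspring = 0.5 (one parent–offspring link: r = (1/2)^1 = 1/2).
Summing one r·B term per recipient: 2·0.25·0.0938 + 2·0.5·0.499 = 0.5459.
0.5459 > 0.29: the indirect benefit exceeds the cost.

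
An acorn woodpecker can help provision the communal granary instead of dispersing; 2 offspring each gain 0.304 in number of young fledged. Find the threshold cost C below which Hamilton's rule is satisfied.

0.304

r to an offspring = 0.5 (one parent–offspring link: r = (1/2)^1 = 1/2).
Hamilton's rule: n·r·B > C, so the trait is favored while C < n·r·B = 2·0.5·0.304 = 0.304.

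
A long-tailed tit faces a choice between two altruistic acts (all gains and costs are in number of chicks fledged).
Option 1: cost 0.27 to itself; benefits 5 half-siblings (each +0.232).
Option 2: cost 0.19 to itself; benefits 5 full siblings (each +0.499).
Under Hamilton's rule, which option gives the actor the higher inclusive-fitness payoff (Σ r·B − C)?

Option 1: r to a half-sibling = 0.25.
Option 1: Σ r·B − C = (5·0.25·0.232) − 0.27 = 0.02.
Option 2: r to a full sibling = 0.5.
Option 2: Σ r·B − C = (5·0.5·0.499) − 0.19 = 1.0575.
Option 2 has the higher net inclusive-fitness payoff.

Option 2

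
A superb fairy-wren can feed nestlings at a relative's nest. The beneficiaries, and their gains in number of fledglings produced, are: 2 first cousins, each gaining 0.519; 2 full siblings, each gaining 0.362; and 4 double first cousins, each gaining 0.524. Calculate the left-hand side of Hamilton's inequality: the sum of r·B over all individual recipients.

r to a first cousin = 0.125 (first cousins share one grandparent pair — two paths of length 4: r = 2·(1/2)^4 = 1/8).
r to a full sibling = 1/2 (full sibs share both parents — two paths of length 2: r = 2·(1/2)^2 = 1/2).
r to a double first cousin = 1/4 (double first cousins share both grandparent pairs — four paths of length 4: r = 4·(1/2)^4 = 1/4).
Summing one r·B term per recipient: 2·0.125·0.519 + 2·0.5·0.362 + 4·0.25·0.524 = 1.01575.

1.01575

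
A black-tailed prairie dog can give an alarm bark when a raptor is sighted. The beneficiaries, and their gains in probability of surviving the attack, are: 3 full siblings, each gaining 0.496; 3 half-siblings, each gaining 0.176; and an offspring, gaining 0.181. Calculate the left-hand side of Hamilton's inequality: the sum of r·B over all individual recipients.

0.9665

r to a full sibling = 0.5 (full sibs share both parents — two paths of length 2: r = 2·(1/2)^2 = 1/2).
r to a half-sibling = 1/4 (half-sibs share one parent — one path of length 2: r = (1/2)^2 = 1/4).
r to an offspring = 0.5 (one parent–offspring link: r = (1/2)^1 = 1/2).
Summing one r·B term per recipient: 3·0.5·0.496 + 3·0.25·0.176 + 1·0.5·0.181 = 0.9665.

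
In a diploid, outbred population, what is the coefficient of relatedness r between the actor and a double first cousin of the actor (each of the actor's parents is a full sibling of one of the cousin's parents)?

0.25

Each parent–offspring link contributes a factor of 1/2, and independent paths through distinct common ancestors add.
Double first cousins share both grandparent pairs — four paths of length 4: r = 4·(1/2)^4 = 1/4.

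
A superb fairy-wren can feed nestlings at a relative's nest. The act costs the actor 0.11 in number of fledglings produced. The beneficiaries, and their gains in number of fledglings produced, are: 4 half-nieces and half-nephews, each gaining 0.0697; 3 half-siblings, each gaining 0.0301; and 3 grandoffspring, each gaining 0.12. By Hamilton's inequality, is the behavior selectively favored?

Yes

Hamilton's rule: the trait is favored when the sum of r·B over every recipient exceeds the actor's cost C.
r to a half-niece or half-nephew = 0.125 (half-aunt/uncle↔niece/nephew: one path of length 3: r = (1/2)^3 = 1/8).
r to a half-sibling = 1/4 (half-sibs share one parent — one path of length 2: r = (1/2)^2 = 1/4).
r to a grandoffspring = 0.25 (two parent–offspring links: r = (1/2)^2 = 1/4).
Summing one r·B term per recipient: 4·0.125·0.0697 + 3·0.25·0.0301 + 3·0.25·0.12 = 0.147425.
0.147425 > 0.11: the indirect benefit exceeds the cost.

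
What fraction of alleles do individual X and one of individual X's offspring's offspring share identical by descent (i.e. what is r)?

Each parent–offspring link contributes a factor of 1/2, and independent paths through distinct common ancestors add.
Two parent–offspring links: r = (1/2)^2 = 1/4.

0.25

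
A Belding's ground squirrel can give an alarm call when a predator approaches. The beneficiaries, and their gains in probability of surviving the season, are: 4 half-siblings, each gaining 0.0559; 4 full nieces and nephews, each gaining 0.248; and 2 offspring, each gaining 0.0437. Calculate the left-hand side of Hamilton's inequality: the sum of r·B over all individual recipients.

r to a half-sibling = 1/4 (half-sibs share one parent — one path of length 2: r = (1/2)^2 = 1/4).
r to a full niece or nephew = 0.25 (full aunt/uncle↔niece/nephew: two paths of length 3 through the shared grandparent pair: r = 2·(1/2)^3 = 1/4).
r to an offspring = 0.5 (one parent–offspring link: r = (1/2)^1 = 1/2).
Summing one r·B term per recipient: 4·0.25·0.0559 + 4·0.25·0.248 + 2·0.5·0.0437 = 0.3476.

0.3476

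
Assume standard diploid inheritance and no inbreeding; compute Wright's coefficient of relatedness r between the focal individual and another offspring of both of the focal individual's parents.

0.5

Each parent–offspring link contributes a factor of 1/2, and independent paths through distinct common ancestors add.
Full sibs share both parents — two paths of length 2: r = 2·(1/2)^2 = 1/2.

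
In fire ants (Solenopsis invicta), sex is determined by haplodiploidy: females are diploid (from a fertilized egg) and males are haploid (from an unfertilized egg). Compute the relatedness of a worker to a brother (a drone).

0.25

Her haploid brother carries none of their father's genes and a random half of their mother's genome; that half matches the maternal half of her own genome with probability 1/2: r = 1/2 · 1/2 = 1/4.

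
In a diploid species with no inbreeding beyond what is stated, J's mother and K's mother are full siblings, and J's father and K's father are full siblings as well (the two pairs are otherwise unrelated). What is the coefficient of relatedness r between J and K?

Independent pedigree routes through distinct common ancestors add.
J and K are related in two ways: first cousins through their mothers (r = 1/8) and first cousins through their fathers (r = 1/8) — i.e. double first cousins.
r = 1/8 + 1/8 = 1/4 = 0.25.

0.25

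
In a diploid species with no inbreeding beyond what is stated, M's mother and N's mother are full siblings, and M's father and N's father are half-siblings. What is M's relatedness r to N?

Independent pedigree routes through distinct common ancestors add.
M and N are related in two ways: first cousins through their mothers (r = 1/8) and half first cousins through their fathers (r = 1/16).
r = 1/8 + 1/16 = 3/16 = 0.1875.

0.1875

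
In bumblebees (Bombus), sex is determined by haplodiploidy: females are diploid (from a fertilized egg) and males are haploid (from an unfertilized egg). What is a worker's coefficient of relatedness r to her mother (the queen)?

One meiotic link between diploid queen and diploid daughter: r = 1/2.

0.5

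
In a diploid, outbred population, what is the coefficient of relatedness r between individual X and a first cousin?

0.125

Each parent–offspring link contributes a factor of 1/2, and independent paths through distinct common ancestors add.
First cousins share one grandparent pair — two paths of length 4: r = 2·(1/2)^4 = 1/8.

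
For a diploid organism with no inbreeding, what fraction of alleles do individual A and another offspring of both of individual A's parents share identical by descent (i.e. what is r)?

0.5

Each parent–offspring link contributes a factor of 1/2, and independent paths through distinct common ancestors add.
Full sibs share both parents — two paths of length 2: r = 2·(1/2)^2 = 1/2.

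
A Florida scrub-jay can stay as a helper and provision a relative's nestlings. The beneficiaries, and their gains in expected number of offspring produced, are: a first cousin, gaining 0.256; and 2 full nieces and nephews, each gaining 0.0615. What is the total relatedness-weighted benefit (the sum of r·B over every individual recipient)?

r to a first cousin = 0.125 (first cousins share one grandparent pair — two paths of length 4: r = 2·(1/2)^4 = 1/8).
r to a full niece or nephew = 0.25 (full aunt/uncle↔niece/nephew: two paths of length 3 through the shared grandparent pair: r = 2·(1/2)^3 = 1/4).
Summing one r·B term per recipient: 1·0.125·0.256 + 2·0.25·0.0615 = 0.06275.

0.06275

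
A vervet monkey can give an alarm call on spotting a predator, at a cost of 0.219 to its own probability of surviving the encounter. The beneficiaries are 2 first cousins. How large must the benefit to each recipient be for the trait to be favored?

r to a first cousin = 1/8 (first cousins share one grandparent pair — two paths of length 4: r = 2·(1/2)^4 = 1/8).
Hamilton's rule with n recipients of equal r: n·r·B > C, so B > C/(n·r) = 0.219/(2·0.125) = 0.876.

0.876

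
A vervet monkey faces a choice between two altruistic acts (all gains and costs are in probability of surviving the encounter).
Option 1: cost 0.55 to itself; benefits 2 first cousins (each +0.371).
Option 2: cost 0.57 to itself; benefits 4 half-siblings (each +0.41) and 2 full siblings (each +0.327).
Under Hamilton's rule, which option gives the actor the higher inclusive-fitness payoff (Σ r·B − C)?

Option 2

Option 1: r to a first cousin = 0.125.
Option 1: Σ r·B − C = (2·0.125·0.371) − 0.55 = -0.45725.
Option 2: r to a half-sibling = 0.25.
Option 2: r to a full sibling = 0.5.
Option 2: Σ r·B − C = (4·0.25·0.41 + 2·0.5·0.327) − 0.57 = 0.167.
Option 2 has the higher net inclusive-fitness payoff.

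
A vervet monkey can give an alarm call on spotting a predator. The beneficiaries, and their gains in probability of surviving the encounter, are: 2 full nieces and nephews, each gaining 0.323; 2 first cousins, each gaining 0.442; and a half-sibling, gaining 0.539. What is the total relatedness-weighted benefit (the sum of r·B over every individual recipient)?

r to a full niece or nephew = 0.25 (full aunt/uncle↔niece/nephew: two paths of length 3 through the shared grandparent pair: r = 2·(1/2)^3 = 1/4).
r to a first cousin = 1/8 (first cousins share one grandparent pair — two paths of length 4: r = 2·(1/2)^4 = 1/8).
r to a half-sibling = 1/4 (half-sibs share one parent — one path of length 2: r = (1/2)^2 = 1/4).
Summing one r·B term per recipient: 2·0.25·0.323 + 2·0.125·0.442 + 1·0.25·0.539 = 0.40675.

0.40675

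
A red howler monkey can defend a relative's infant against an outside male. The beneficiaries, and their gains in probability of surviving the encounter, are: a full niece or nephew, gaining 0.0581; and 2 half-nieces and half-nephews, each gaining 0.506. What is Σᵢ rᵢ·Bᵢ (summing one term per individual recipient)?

r to a full niece or nephew = 1/4 (full aunt/uncle↔niece/nephew: two paths of length 3 through the shared grandparent pair: r = 2·(1/2)^3 = 1/4).
r to a half-niece or half-nephew = 1/8 (half-aunt/uncle↔niece/nephew: one path of length 3: r = (1/2)^3 = 1/8).
Summing one r·B term per recipient: 1·0.25·0.0581 + 2·0.125·0.506 = 0.141025.

0.141025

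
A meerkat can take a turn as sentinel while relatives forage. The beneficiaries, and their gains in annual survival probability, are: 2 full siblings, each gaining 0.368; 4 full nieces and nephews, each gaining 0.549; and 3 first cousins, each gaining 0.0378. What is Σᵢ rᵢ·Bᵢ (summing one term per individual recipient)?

0.931175

r to a full sibling = 0.5 (full sibs share both parents — two paths of length 2: r = 2·(1/2)^2 = 1/2).
r to a full niece or nephew = 0.25 (full aunt/uncle↔niece/nephew: two paths of length 3 through the shared grandparent pair: r = 2·(1/2)^3 = 1/4).
r to a first cousin = 0.125 (first cousins share one grandparent pair — two paths of length 4: r = 2·(1/2)^4 = 1/8).
Summing one r·B term per recipient: 2·0.5·0.368 + 4·0.25·0.549 + 3·0.125·0.0378 = 0.931175.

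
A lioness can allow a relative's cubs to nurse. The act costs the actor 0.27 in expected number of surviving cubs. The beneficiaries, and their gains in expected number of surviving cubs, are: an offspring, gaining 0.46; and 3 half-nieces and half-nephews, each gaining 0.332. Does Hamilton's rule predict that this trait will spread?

Hamilton's rule: the trait is favored when the sum of r·B over every recipient exceeds the actor's cost C.
r to an offspring = 1/2 (one parent–offspring link: r = (1/2)^1 = 1/2).
r to a half-niece or half-nephew = 1/8 (half-aunt/uncle↔niece/nephew: one path of length 3: r = (1/2)^3 = 1/8).
Summing one r·B term per recipient: 1·0.5·0.46 + 3·0.125·0.332 = 0.3545.
0.3545 > 0.27: the indirect benefit exceeds the cost.

Yes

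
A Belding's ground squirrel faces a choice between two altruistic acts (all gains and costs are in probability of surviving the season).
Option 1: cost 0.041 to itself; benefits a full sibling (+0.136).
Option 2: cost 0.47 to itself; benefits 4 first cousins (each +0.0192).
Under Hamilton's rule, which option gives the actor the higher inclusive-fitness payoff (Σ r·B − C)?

Option 1: r to a full sibling = 0.5.
Option 1: Σ r·B − C = (1·0.5·0.136) − 0.041 = 0.027.
Option 2: r to a first cousin = 0.125.
Option 2: Σ r·B − C = (4·0.125·0.0192) − 0.47 = -0.4604.
Option 1 has the higher net inclusive-fitness payoff.

Option 1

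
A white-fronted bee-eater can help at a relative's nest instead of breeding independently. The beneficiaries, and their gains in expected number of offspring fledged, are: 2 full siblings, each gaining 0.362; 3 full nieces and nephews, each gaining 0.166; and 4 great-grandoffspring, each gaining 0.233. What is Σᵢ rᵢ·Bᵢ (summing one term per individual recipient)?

0.603

r to a full sibling = 1/2 (full sibs share both parents — two paths of length 2: r = 2·(1/2)^2 = 1/2).
r to a full niece or nephew = 0.25 (full aunt/uncle↔niece/nephew: two paths of length 3 through the shared grandparent pair: r = 2·(1/2)^3 = 1/4).
r to a great-grandoffspring = 1/8 (three parent–offspring links: r = (1/2)^3 = 1/8).
Summing one r·B term per recipient: 2·0.5·0.362 + 3·0.25·0.166 + 4·0.125·0.233 = 0.603.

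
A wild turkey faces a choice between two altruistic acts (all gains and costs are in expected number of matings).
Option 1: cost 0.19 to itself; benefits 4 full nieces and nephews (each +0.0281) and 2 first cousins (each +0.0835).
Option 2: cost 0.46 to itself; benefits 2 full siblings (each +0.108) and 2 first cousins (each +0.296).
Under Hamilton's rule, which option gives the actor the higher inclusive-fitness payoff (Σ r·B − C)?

Option 1: r to a full niece or nephew = 0.25.
Option 1: r to a first cousin = 0.125.
Option 1: Σ r·B − C = (4·0.25·0.0281 + 2·0.125·0.0835) − 0.19 = -0.141025.
Option 2: r to a full sibling = 0.5.
Option 2: r to a first cousin = 0.125.
Option 2: Σ r·B − C = (2·0.5·0.108 + 2·0.125·0.296) − 0.46 = -0.278.
Option 1 has the higher net inclusive-fitness payoff.

Option 1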